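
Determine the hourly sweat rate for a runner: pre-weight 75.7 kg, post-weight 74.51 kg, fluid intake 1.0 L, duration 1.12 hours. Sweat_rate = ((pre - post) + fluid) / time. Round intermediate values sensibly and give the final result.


Mass lost = 75.7 - 74.51 = 1.19 kg
Add fluid consumed: 1.19 + 1.0 = 2.19 L total sweat
Sweat rate = 2.19 / 1.12 = 1.955 L/h

1.955 L/h


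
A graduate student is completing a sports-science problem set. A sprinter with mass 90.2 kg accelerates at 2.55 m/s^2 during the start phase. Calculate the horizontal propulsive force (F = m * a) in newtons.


F = m * a
= 90.2 * 2.55
= 230.01 N

230.01 N


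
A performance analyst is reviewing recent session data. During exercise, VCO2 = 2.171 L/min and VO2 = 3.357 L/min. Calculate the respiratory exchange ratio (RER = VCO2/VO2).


RER = VCO2 / VO2
= 2.171 / 3.357
= 0.6467

0.6467


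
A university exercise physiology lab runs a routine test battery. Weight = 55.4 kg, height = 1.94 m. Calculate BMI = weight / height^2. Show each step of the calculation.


height^2 = 1.94^2 = 3.7636
BMI = 55.4 / 3.7636 = 14.72 kg/m^2

14.72 kg/m^2


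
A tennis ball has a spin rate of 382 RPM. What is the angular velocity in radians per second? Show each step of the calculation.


Convert RPM to rad/s: multiply by 2*pi and divide by 60
omega = 382 * 2 * pi / 60
= 40.003 rad/s

40.003 rad/s


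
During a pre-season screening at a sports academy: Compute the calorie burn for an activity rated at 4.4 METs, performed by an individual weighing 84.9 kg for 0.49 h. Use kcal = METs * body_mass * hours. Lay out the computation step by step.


Product of METs and mass = 4.4 * 84.9 = 373.56
Total kcal = 373.56 * 0.49 = 183.04 kcal

183.04 kcal


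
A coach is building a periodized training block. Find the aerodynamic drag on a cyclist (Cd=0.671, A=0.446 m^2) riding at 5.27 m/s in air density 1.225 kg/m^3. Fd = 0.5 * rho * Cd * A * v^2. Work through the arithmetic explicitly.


Fd = 0.5 * 1.225 * 0.671 * 0.446 * 5.27^2
= 0.5 * 1.225 * 0.671 * 0.446 * 27.7729
= 5.091 N

5.091 N


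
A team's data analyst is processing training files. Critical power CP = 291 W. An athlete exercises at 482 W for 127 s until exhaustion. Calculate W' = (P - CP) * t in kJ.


P - CP = 482 - 291 = 191 W
W' = 191 * 127 = 24257 J
= 24257 / 1000 = 24.257 kJ

24.257 kJ


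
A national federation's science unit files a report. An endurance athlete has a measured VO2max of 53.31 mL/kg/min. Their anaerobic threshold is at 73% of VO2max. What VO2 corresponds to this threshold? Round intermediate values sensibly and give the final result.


Anaerobic threshold VO2 = VO2max * 73%
= 53.31 * 0.73
= 38.92 mL/kg/min

38.92 mL/kg/min


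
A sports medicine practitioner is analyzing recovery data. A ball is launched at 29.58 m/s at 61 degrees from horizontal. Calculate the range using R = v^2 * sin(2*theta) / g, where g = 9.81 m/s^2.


sin(2 * 61) = sin(122) = 0.848048
v^2 = 29.58^2 = 874.9764
R = 874.9764 * 0.848048 / 9.81
= 75.639 m

75.639 m


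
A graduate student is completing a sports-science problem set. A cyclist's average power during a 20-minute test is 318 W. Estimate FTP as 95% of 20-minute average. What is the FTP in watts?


FTP = 20-min power * 0.95
= 318 * 0.95
= 302.1 W

302.1 W


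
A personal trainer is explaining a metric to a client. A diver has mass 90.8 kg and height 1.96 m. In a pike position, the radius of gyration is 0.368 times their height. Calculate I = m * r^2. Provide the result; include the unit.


r = 0.368 * 1.96 = 0.72128 m
I = m * r^2 = 90.8 * 0.520245 = 47.238 kg*m^2

47.238 kg*m^2


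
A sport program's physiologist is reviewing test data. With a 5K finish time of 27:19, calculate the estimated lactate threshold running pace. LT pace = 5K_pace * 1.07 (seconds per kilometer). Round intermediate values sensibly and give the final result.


Race duration = 1639 s for 5 km
Average pace = 1639 / 5 = 327.8 s/km
LT pace = 327.8 * 1.07
= 350.75 s/km

350.75 s/km


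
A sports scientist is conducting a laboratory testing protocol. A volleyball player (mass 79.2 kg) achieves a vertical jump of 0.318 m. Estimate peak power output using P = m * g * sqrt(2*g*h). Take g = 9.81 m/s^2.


2 * g * h = 2 * 9.81 * 0.318 = 6.23916
sqrt(6.23916) = 2.497831 m/s
P = 79.2 * 9.81 * 2.497831 = 1940.69 W

1940.69 W


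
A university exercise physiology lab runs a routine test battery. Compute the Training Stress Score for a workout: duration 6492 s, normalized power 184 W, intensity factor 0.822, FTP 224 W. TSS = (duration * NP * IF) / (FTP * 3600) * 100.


Product = 6492 * 184 * 0.822 = 981902.016
Base = 224 * 3600 = 806400
TSS = 981902.016 / 806400 * 100 = 121.76

121.76 TSS


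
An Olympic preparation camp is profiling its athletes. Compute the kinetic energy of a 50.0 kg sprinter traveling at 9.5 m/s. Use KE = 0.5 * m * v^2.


Velocity squared = 90.25
KE = 0.5 * 50.0 * 90.25 = 2256.25 J

2256.25 J


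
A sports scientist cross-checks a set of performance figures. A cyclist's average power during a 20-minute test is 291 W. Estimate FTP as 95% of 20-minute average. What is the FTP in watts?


FTP = 20-min power * 0.95
= 291 * 0.95
= 276.45 W

276.45 W


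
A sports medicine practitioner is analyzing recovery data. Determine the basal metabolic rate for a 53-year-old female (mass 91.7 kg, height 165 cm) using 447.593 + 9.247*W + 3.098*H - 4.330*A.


BMR = 447.593 + 9.247*91.7 + 3.098*165 - 4.330*53
= 1577.22 kcal/day

1577.22 kcal/day


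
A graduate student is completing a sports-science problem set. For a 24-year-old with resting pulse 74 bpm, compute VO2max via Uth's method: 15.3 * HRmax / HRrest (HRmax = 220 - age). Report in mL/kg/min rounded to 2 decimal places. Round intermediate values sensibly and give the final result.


Step 1: HRmax = 220 - 24 = 196 bpm
Step 2: Ratio = 196 / 74 = 2.6486
Step 3: VO2max = 15.3 * 2.6486 = 40.52 mL/kg/min

40.52 mL/kg/min


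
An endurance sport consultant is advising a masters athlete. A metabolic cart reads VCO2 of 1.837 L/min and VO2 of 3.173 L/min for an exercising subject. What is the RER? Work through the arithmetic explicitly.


RER = VCO2 / VO2 = 1.837 / 3.173 = 0.5789

0.5789


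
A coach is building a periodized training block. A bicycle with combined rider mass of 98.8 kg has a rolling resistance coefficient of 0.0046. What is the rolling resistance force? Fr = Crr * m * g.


Fr = 0.0046 * 98.8 * 9.81
= 0.45448 * 9.81
= 4.458 N

4.458 N


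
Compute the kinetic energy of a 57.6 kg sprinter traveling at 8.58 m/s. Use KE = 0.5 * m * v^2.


Velocity squared = 73.6164
KE = 0.5 * 57.6 * 73.6164 = 2120.15 J

2120.15 J


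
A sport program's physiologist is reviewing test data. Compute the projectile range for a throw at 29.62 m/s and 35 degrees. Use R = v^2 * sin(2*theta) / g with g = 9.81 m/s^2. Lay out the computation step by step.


Two times the angle = 70 degrees
sin(70) = 0.939693
R = 877.3444 * 0.939693 / 9.81 = 84.04 m

84.04 m


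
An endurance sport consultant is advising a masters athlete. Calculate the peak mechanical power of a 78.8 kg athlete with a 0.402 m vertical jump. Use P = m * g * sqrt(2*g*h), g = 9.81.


First, sqrt(2gh) = sqrt(2 * 9.81 * 0.402)
= sqrt(7.88724) = 2.808423 m/s
Power = 78.8 * 9.81 * 2.808423 = 2170.99 W

2170.99 W


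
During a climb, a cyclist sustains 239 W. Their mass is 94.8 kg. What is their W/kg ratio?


Power-to-weight = 239 W / 94.8 kg
= 2.521 W/kg

2.521 W/kg


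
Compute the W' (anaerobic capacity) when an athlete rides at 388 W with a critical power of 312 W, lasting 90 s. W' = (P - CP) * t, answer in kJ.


Above-CP power = 76 W
Duration = 90 s
W' = 76 * 90 = 6840 J
Convert: 6840 / 1000 = 6.84 kJ

6.84 kJ


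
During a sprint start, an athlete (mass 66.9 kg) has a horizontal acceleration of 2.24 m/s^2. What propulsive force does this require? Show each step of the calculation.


Propulsive force = mass * acceleration
= 66.9 kg * 2.24 m/s^2
= 149.86 N

149.86 N


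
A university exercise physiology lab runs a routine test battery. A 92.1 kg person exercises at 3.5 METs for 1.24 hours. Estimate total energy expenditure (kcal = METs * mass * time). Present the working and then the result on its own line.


Energy = METs * mass(kg) * time(h)
= 3.5 * 92.1 * 1.24
= 399.71 kcal

399.71 kcal


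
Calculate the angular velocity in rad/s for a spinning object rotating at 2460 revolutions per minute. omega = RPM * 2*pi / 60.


omega = RPM * 2*pi / 60
= 2460 * 6.28318531 / 60
= 257.611 rad/s

257.611 rad/s


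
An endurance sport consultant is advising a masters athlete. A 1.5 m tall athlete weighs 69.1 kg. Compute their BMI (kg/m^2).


height^2 = 2.25 m^2
BMI = 69.1 / 2.25 = 30.71 kg/m^2

30.71 kg/m^2


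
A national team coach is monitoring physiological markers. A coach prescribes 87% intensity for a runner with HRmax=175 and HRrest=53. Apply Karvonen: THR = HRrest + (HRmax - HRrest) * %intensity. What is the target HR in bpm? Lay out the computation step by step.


Heart rate reserve = 175 - 53 = 122
Intensity fraction = 87 / 100 = 0.87
THR = 53 + 122 * 0.87 = 159.14 bpm

159.14 bpm


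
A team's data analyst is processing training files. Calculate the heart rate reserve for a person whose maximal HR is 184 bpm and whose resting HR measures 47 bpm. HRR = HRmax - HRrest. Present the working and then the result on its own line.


HRmax = 184 bpm
HRrest = 47 bpm
HRR = 184 - 47 = 137 bpm

137 bpm


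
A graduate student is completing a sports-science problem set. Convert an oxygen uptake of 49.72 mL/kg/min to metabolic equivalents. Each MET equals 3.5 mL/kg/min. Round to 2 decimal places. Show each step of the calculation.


One MET = 3.5 mL/kg/min
Number of METs = 49.72 / 3.5
= 14.21 METs

14.21 METs


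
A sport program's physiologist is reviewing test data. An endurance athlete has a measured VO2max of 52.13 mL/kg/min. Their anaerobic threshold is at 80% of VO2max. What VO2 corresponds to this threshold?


Anaerobic threshold VO2 = VO2max * 80%
= 52.13 * 0.8
= 41.7 mL/kg/min

41.7 mL/kg/min


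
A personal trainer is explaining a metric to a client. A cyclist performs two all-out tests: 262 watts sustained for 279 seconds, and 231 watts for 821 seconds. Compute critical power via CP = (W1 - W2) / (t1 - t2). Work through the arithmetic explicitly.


W1 = P1 * t1 = 262 * 279 = 73098 J
W2 = P2 * t2 = 231 * 821 = 189651 J
CP = (73098 - 189651) / (279 - 821)
= 215.04 W

215.04 W


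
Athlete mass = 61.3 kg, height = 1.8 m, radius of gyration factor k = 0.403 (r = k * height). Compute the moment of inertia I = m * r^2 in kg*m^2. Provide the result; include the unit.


r = k * height = 0.403 * 1.8 = 0.7254 m
r^2 = 0.7254^2 = 0.526205
I = 61.3 * 0.526205 = 32.256 kg*m^2

32.256 kg*m^2


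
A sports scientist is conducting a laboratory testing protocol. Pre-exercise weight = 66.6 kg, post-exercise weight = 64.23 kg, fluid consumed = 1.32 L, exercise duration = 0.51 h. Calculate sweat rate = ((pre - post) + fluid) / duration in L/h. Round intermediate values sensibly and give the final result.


Weight loss = 66.6 - 64.23 = 2.37 kg (approx L)
Total sweat = 2.37 + 1.32 = 3.69 L
Sweat rate = 3.69 / 0.51 = 7.235 L/h

7.235 L/h


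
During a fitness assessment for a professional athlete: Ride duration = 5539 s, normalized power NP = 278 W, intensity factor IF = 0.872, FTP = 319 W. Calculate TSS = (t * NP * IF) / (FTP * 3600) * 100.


Numerator = 5539 * 278 * 0.872 = 1342742.224
Denominator = 319 * 3600 = 1148400
TSS = 1342742.224 / 1148400 * 100
= 116.92

116.92 TSS


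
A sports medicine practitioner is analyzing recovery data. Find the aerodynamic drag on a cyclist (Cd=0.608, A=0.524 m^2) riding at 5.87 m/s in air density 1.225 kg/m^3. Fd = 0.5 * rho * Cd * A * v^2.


Fd = 0.5 * 1.225 * 0.608 * 0.524 * 5.87^2
= 0.5 * 1.225 * 0.608 * 0.524 * 34.4569
= 6.724 N

6.724 N


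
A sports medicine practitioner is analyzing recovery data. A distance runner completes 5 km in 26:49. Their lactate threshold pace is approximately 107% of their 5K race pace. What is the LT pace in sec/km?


Convert to seconds: 26 min 49 s = 1609 s
Pace per km = 1609 / 5 = 321.8 s/km
LT pace = 321.8 * 1.07 = 344.33 s/km

344.33 s/km


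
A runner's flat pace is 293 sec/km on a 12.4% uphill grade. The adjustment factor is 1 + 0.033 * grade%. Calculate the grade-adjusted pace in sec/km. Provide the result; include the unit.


Factor = 1 + 0.033 * 12.4 = 1.4092
Adjusted pace = 293 * 1.4092
= 412.9 sec/km

412.9 s/km


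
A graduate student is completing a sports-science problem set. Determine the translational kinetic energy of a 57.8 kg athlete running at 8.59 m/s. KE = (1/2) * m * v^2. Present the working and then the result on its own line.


KE = 0.5 * m * v^2
= 0.5 * 57.8 * 8.59^2
= 0.5 * 57.8 * 73.7881
= 2132.48 J

2132.48 J


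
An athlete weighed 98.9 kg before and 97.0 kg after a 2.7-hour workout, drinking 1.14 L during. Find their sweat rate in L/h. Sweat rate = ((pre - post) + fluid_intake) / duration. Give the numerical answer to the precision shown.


Body mass change = 1.9 kg
Total sweat loss = 1.9 + 1.14 = 3.04 L
Rate = 3.04 / 2.7 = 1.126 L/h

1.126 L/h


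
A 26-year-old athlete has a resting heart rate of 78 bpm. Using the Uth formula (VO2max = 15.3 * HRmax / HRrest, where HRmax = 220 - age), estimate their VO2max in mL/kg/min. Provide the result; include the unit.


HRmax = 220 - 26 = 194 bpm
Ratio = HRmax / HRrest = 194 / 78 = 2.4872
VO2max = 15.3 * 2.4872 = 38.05 mL/kg/min

38.05 mL/kg/min


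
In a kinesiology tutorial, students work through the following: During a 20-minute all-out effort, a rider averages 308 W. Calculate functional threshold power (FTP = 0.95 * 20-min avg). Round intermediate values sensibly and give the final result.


FTP = 0.95 * 308
= 292.6 W

292.6 W


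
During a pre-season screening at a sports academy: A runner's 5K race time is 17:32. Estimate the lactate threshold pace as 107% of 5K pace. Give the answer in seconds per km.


Total race time = 17*60 + 32 = 1052 seconds
5K pace = 1052 / 5 = 210.4 sec/km
LT pace = 210.4 * 1.07 = 225.13 sec/km

225.13 s/km


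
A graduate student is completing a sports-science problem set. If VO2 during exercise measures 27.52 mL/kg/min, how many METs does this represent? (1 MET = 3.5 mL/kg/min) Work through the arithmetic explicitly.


METs = VO2 / 3.5 = 27.52 / 3.5 = 7.86

7.86 METs


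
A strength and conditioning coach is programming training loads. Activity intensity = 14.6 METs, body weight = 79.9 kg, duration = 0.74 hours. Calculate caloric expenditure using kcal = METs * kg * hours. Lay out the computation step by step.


kcal = 14.6 * 79.9 * 0.74
= 1166.54 * 0.74
= 863.24 kcal

863.24 kcal


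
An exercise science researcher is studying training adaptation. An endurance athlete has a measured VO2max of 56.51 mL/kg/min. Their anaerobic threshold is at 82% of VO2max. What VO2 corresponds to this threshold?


Anaerobic threshold VO2 = VO2max * 82%
= 56.51 * 0.82
= 46.34 mL/kg/min

46.34 mL/kg/min


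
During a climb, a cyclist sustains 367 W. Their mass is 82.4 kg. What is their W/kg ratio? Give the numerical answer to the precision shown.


Power-to-weight = 367 W / 82.4 kg
= 4.454 W/kg

4.454 W/kg


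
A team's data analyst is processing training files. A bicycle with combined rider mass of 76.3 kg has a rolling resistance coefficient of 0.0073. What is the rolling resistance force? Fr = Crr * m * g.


Fr = 0.0073 * 76.3 * 9.81
= 0.55699 * 9.81
= 5.464 N

5.464 N


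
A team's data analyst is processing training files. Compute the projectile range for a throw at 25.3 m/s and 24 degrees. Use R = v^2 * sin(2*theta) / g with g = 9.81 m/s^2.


Two times the angle = 48 degrees
sin(48) = 0.743145
R = 640.09 * 0.743145 / 9.81 = 48.489 m

48.489 m


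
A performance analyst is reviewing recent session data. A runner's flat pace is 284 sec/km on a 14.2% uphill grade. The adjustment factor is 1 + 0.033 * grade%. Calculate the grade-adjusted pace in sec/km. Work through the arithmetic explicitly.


Factor = 1 + 0.033 * 14.2 = 1.4686
Adjusted pace = 284 * 1.4686
= 417.08 sec/km

417.08 s/km


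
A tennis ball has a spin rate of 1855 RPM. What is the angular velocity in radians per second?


Convert RPM to rad/s: multiply by 2*pi and divide by 60
omega = 1855 * 2 * pi / 60
= 194.255 rad/s

194.255 rad/s


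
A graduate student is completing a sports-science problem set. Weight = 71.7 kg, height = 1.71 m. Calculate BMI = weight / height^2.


height^2 = 1.71^2 = 2.9241
BMI = 71.7 / 2.9241 = 24.52 kg/m^2

24.52 kg/m^2


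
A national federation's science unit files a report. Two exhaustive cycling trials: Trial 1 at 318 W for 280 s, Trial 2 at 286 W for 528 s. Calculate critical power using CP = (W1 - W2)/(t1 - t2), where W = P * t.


W1 = 318 * 280 = 89040 J
W2 = 286 * 528 = 151008 J
CP = (89040 - 151008) / (280 - 528)
= -61968 / -248
= 249.87 W

249.87 W


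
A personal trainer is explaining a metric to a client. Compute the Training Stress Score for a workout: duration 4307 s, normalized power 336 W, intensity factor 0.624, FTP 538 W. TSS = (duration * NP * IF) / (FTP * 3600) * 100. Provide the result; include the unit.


Product = 4307 * 336 * 0.624 = 903022.848
Base = 538 * 3600 = 1936800
TSS = 903022.848 / 1936800 * 100 = 46.62

46.62 TSS


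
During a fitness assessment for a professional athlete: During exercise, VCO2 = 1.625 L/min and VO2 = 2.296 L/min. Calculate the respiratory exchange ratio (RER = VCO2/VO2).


RER = VCO2 / VO2
= 1.625 / 2.296
= 0.7078

0.7078


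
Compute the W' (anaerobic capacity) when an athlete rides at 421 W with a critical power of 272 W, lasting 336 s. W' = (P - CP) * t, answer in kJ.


Above-CP power = 149 W
Duration = 336 s
W' = 149 * 336 = 50064 J
Convert: 50064 / 1000 = 50.064 kJ

50.064 kJ


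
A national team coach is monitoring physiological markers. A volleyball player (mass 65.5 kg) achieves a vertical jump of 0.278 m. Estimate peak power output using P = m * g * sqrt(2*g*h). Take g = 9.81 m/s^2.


2 * g * h = 2 * 9.81 * 0.278 = 5.45436
sqrt(5.45436) = 2.335457 m/s
P = 65.5 * 9.81 * 2.335457 = 1500.66 W

1500.66 W


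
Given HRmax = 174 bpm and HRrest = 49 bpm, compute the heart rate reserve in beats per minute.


Heart rate reserve = maximum HR minus resting HR
HRR = 174 - 49 = 125 bpm

125 bpm


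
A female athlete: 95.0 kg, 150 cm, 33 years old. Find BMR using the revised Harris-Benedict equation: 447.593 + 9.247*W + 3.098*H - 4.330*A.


Intercept = 447.593
Weight contribution = 9.247 * 95.0 = 878.465
Height contribution = 3.098 * 150 = 464.7
Age contribution = 4.33 * 33 = 142.89
BMR = 447.593 + 878.465 + 464.7 - 142.89
= 1647.87 kcal/day

1647.87 kcal/day


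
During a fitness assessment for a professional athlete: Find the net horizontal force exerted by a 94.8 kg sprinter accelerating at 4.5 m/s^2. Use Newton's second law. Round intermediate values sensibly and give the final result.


Newton's second law: F = m * a
F = 94.8 * 4.5 = 426.6 N

426.6 N


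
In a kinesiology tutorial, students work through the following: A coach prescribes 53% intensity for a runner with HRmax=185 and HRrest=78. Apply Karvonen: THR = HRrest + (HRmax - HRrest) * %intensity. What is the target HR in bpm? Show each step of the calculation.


Heart rate reserve = 185 - 78 = 107
Intensity fraction = 53 / 100 = 0.53
THR = 78 + 107 * 0.53 = 134.71 bpm

134.71 bpm


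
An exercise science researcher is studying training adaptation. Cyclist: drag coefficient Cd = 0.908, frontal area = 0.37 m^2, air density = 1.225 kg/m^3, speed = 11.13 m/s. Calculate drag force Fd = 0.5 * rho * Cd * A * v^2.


v^2 = 11.13^2 = 123.8769
Fd = 0.5 * 1.225 * 0.908 * 0.37 * 123.8769
= 25.491 N

25.491 N


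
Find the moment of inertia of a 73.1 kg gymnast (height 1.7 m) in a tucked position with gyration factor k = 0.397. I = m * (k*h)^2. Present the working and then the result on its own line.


Radius of gyration = 0.397 * 1.7 = 0.6749 m
I = 73.1 * 0.6749^2
= 73.1 * 0.45549
= 33.296 kg*m^2

33.296 kg*m^2


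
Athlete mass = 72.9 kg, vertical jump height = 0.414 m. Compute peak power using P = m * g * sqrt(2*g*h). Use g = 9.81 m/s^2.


sqrt(2 * 9.81 * 0.414) = sqrt(8.12268) = 2.850032 m/s
P = 72.9 * 9.81 * 2.850032
= 2038.2 W

2038.2 W


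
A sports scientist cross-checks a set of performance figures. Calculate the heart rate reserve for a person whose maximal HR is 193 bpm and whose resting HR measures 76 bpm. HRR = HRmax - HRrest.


HRmax = 193 bpm
HRrest = 76 bpm
HRR = 193 - 76 = 117 bpm

117 bpm


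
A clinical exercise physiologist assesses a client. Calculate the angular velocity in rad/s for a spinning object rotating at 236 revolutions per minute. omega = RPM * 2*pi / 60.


omega = RPM * 2*pi / 60
= 236 * 6.28318531 / 60
= 24.714 rad/s

24.714 rad/s


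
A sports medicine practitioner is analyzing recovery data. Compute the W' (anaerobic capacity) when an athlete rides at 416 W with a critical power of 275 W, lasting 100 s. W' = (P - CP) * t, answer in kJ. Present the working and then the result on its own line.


Above-CP power = 141 W
Duration = 100 s
W' = 141 * 100 = 14100 J
Convert: 14100 / 1000 = 14.1 kJ

14.1 kJ


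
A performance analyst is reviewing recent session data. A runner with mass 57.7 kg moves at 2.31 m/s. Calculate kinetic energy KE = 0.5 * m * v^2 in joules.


v^2 = 2.31^2 = 5.3361
KE = 0.5 * 57.7 * 5.3361
= 153.95 J

153.95 J


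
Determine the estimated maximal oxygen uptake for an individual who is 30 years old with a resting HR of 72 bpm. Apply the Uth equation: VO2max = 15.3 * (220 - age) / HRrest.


HRmax = 220 - 30 = 190
VO2max = 15.3 * (190 / 72)
= 15.3 * 2.6389
= 40.38 mL/kg/min

40.38 mL/kg/min


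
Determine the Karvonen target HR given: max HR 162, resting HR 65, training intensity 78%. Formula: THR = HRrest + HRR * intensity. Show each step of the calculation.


HRR = HRmax - HRrest = 162 - 65 = 97
THR = 65 + 97 * 0.78
= 140.66 bpm

140.66 bpm


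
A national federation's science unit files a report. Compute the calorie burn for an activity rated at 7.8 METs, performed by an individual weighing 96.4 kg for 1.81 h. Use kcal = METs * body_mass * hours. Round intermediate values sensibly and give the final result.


Product of METs and mass = 7.8 * 96.4 = 751.92
Total kcal = 751.92 * 1.81 = 1360.98 kcal

1360.98 kcal


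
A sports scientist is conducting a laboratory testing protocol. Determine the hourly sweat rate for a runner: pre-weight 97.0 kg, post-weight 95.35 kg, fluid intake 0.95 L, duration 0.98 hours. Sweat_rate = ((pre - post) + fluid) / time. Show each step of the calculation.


Mass lost = 97.0 - 95.35 = 1.65 kg
Add fluid consumed: 1.65 + 0.95 = 2.6 L total sweat
Sweat rate = 2.6 / 0.98 = 2.653 L/h

2.653 L/h


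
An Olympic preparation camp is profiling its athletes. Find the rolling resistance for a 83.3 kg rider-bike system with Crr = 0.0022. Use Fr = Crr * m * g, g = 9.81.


m * g = 83.3 * 9.81 = 817.173 N
Fr = 0.0022 * 817.173 = 1.798 N

1.798 N


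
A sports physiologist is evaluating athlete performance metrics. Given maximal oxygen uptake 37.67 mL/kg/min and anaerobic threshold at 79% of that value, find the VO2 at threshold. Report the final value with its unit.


Percentage as decimal = 0.79
VO2 at AT = 37.67 * 0.79 = 29.76 mL/kg/min

29.76 mL/kg/min


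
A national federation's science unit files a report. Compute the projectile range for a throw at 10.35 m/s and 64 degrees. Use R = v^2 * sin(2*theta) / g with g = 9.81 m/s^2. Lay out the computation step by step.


Two times the angle = 128 degrees
sin(128) = 0.788011
R = 107.1225 * 0.788011 / 9.81 = 8.605 m

8.605 m


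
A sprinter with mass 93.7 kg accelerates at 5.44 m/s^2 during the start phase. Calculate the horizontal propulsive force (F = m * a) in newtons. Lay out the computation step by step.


F = m * a
= 93.7 * 5.44
= 509.73 N

509.73 N


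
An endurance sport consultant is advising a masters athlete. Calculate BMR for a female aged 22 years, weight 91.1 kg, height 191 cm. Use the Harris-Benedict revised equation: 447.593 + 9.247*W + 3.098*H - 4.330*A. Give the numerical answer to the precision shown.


Substituting values:
W term = 9.247 * 91.1 = 842.4017
H term = 3.098 * 191 = 591.718
A term = 4.330 * 22 = 95.26
BMR = 1786.45 kcal/day

1786.45 kcal/day


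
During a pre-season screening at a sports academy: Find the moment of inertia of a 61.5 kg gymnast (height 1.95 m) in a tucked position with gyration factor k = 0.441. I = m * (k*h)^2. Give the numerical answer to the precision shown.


Radius of gyration = 0.441 * 1.95 = 0.85995 m
I = 61.5 * 0.85995^2
= 61.5 * 0.739514
= 45.48 kg*m^2

45.48 kg*m^2


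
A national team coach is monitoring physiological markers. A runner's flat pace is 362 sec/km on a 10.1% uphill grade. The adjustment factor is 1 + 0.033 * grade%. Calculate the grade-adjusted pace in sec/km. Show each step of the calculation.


Factor = 1 + 0.033 * 10.1 = 1.3333
Adjusted pace = 362 * 1.3333
= 482.65 sec/km

482.65 s/km


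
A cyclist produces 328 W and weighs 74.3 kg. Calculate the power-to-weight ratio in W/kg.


P/W = power / mass
= 328 / 74.3
= 4.415 W/kg

4.415 W/kg


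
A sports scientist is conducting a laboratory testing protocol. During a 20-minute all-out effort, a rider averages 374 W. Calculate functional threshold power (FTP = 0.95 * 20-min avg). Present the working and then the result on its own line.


FTP = 0.95 * 374
= 355.3 W

355.3 W


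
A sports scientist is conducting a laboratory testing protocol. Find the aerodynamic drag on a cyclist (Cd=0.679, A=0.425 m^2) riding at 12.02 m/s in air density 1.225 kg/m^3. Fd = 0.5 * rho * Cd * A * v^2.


Fd = 0.5 * 1.225 * 0.679 * 0.425 * 12.02^2
= 0.5 * 1.225 * 0.679 * 0.425 * 144.4804
= 25.537 N

25.537 N


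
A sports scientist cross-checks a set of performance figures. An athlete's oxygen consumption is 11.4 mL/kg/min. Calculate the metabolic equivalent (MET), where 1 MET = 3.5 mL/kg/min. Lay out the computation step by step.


MET = VO2 / 3.5
= 11.4 / 3.5
= 3.26 METs

3.26 METs


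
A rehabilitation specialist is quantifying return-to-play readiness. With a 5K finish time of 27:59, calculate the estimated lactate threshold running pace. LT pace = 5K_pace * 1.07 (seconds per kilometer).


Race duration = 1679 s for 5 km
Average pace = 1679 / 5 = 335.8 s/km
LT pace = 335.8 * 1.07
= 359.31 s/km

359.31 s/km


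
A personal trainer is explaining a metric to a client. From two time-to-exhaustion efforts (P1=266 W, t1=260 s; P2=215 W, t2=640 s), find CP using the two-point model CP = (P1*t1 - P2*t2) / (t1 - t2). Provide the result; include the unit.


Work in trial 1 = 69160 J
Work in trial 2 = 137600 J
Delta work = -68440 J
Delta time = -380 s
CP = -68440 / -380 = 180.11 W

180.11 W


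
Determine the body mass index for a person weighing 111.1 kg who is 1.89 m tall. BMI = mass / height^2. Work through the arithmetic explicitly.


BMI = mass / height^2
= 111.1 / 1.89^2
= 111.1 / 3.5721
= 31.1 kg/m^2

31.1 kg/m^2


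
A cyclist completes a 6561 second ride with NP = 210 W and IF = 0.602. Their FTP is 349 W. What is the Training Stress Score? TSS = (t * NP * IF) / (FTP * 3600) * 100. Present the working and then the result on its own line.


t * NP * IF = 6561 * 210 * 0.602 = 829441.62
FTP * 3600 = 1256400
TSS = (829441.62 / 1256400) * 100 = 66.02

66.02 TSS


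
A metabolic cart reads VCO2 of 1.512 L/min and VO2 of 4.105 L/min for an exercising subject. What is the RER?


RER = VCO2 / VO2 = 1.512 / 4.105 = 0.3683

0.3683


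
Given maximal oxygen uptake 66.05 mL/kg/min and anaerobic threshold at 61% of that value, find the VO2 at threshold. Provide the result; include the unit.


Percentage as decimal = 0.61
VO2 at AT = 66.05 * 0.61 = 40.29 mL/kg/min

40.29 mL/kg/min


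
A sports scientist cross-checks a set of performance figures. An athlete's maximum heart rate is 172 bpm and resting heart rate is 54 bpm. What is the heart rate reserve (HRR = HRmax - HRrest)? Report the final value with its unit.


HRR = HRmax - HRrest
= 172 - 54
= 118 bpm

118 bpm


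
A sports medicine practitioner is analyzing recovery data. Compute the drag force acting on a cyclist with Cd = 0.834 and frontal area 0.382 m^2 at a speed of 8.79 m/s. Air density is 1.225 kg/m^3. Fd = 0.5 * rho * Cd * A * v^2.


Step 1: v^2 = 77.2641
Step 2: Fd = 0.5 * 1.225 * 0.834 * 0.382 * 77.2641
= 15.077 N

15.077 N


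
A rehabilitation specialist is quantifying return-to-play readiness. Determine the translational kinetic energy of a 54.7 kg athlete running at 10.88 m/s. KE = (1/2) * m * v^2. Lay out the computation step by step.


KE = 0.5 * m * v^2
= 0.5 * 54.7 * 10.88^2
= 0.5 * 54.7 * 118.3744
= 3237.54 J

3237.54 J


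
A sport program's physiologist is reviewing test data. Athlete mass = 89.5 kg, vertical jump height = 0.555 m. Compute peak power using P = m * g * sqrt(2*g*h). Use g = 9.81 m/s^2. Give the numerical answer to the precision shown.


sqrt(2 * 9.81 * 0.555) = sqrt(10.8891) = 3.299864 m/s
P = 89.5 * 9.81 * 3.299864
= 2897.26 W

2897.26 W


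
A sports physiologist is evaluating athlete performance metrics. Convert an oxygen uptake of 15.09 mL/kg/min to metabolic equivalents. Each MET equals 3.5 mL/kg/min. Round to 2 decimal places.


One MET = 3.5 mL/kg/min
Number of METs = 15.09 / 3.5
= 4.31 METs

4.31 METs


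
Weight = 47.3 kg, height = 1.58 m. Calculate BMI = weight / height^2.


height^2 = 1.58^2 = 2.4964
BMI = 47.3 / 2.4964 = 18.95 kg/m^2

18.95 kg/m^2


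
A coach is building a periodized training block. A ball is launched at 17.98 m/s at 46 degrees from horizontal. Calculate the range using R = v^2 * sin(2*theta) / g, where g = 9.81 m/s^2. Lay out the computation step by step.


sin(2 * 46) = sin(92) = 0.999391
v^2 = 17.98^2 = 323.2804
R = 323.2804 * 0.999391 / 9.81
= 32.934 m

32.934 m


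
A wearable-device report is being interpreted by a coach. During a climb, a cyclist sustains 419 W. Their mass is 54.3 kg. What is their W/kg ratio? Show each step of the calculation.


Power-to-weight = 419 W / 54.3 kg
= 7.716 W/kg

7.716 W/kg


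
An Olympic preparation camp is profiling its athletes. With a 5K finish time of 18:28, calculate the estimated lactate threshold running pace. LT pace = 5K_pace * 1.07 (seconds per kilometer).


Race duration = 1108 s for 5 km
Average pace = 1108 / 5 = 221.6 s/km
LT pace = 221.6 * 1.07
= 237.11 s/km

237.11 s/km


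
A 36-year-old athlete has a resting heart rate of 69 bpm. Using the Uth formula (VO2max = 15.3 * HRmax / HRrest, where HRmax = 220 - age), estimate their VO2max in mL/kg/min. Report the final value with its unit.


HRmax = 220 - 36 = 184 bpm
Ratio = HRmax / HRrest = 184 / 69 = 2.6667
VO2max = 15.3 * 2.6667 = 40.8 mL/kg/min

40.8 mL/kg/min


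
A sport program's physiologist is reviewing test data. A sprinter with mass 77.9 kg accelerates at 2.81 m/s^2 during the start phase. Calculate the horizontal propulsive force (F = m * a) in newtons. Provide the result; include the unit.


F = m * a
= 77.9 * 2.81
= 218.9 N

218.9 N


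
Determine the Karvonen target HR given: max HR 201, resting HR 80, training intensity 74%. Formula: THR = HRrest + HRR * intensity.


HRR = HRmax - HRrest = 201 - 80 = 121
THR = 80 + 121 * 0.74
= 169.54 bpm

169.54 bpm


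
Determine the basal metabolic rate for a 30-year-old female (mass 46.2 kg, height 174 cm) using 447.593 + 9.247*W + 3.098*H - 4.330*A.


BMR = 447.593 + 9.247*46.2 + 3.098*174 - 4.330*30
= 1283.96 kcal/day

1283.96 kcal/day


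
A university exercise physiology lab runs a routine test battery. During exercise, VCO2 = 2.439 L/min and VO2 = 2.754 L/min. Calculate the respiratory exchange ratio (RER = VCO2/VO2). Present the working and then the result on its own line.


RER = VCO2 / VO2
= 2.439 / 2.754
= 0.8856

0.8856


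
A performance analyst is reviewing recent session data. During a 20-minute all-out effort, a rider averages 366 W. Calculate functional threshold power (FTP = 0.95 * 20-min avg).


FTP = 0.95 * 366
= 347.7 W

347.7 W


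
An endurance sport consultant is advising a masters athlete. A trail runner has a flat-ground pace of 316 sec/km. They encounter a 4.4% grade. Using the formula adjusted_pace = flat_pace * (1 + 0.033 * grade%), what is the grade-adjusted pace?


Grade factor = 1 + 0.033 * 4.4 = 1.1452
Adjusted = 316 * 1.1452 = 361.88 sec/km

361.88 s/km


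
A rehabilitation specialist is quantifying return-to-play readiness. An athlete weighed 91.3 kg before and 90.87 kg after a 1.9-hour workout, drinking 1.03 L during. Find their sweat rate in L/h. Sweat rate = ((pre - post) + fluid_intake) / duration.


Body mass change = 0.43 kg
Total sweat loss = 0.43 + 1.03 = 1.46 L
Rate = 1.46 / 1.9 = 0.768 L/h

0.768 L/h


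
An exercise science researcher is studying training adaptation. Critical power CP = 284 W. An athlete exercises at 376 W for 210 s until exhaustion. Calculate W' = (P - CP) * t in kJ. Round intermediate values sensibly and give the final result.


P - CP = 376 - 284 = 92 W
W' = 92 * 210 = 19320 J
= 19320 / 1000 = 19.32 kJ

19.32 kJ


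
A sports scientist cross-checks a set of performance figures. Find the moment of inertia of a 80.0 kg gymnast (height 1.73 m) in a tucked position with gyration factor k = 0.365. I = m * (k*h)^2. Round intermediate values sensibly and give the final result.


Radius of gyration = 0.365 * 1.73 = 0.63145 m
I = 80.0 * 0.63145^2
= 80.0 * 0.398729
= 31.898 kg*m^2

31.898 kg*m^2


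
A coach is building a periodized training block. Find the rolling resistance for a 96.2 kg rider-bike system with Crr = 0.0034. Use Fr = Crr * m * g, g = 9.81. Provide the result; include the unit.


m * g = 96.2 * 9.81 = 943.722 N
Fr = 0.0034 * 943.722 = 3.209 N

3.209 N


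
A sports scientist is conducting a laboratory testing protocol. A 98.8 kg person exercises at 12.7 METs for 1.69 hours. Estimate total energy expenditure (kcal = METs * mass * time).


Energy = METs * mass(kg) * time(h)
= 12.7 * 98.8 * 1.69
= 2120.54 kcal

2120.54 kcal


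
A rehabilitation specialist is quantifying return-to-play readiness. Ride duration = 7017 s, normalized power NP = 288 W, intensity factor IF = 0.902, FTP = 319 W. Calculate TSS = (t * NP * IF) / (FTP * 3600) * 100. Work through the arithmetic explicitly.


Numerator = 7017 * 288 * 0.902 = 1822848.192
Denominator = 319 * 3600 = 1148400
TSS = 1822848.192 / 1148400 * 100
= 158.73

158.73 TSS


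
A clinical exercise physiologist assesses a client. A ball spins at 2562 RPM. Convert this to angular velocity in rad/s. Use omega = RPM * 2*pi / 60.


omega = 2562 * 2 * pi / 60
= 2562 * 6.28318531 / 60
= 16097.521 / 60
= 268.292 rad/s

268.292 rad/s


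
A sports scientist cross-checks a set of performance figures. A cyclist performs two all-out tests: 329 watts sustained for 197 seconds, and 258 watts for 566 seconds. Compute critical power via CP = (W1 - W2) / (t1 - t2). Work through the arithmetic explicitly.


W1 = P1 * t1 = 329 * 197 = 64813 J
W2 = P2 * t2 = 258 * 566 = 146028 J
CP = (64813 - 146028) / (197 - 566)
= 220.09 W

220.09 W


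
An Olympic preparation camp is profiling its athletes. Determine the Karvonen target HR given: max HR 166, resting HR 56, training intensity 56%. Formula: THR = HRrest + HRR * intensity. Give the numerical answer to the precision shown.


HRR = HRmax - HRrest = 166 - 56 = 110
THR = 56 + 110 * 0.56
= 117.6 bpm

117.6 bpm


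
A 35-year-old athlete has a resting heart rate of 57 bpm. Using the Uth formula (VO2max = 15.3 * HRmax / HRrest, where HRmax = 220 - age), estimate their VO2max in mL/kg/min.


HRmax = 220 - 35 = 185 bpm
Ratio = HRmax / HRrest = 185 / 57 = 3.2456
VO2max = 15.3 * 3.2456 = 49.66 mL/kg/min

49.66 mL/kg/min


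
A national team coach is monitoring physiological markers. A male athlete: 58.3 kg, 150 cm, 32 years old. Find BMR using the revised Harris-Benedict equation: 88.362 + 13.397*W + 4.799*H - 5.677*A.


Intercept = 88.362
Weight contribution = 13.397 * 58.3 = 781.0451
Height contribution = 4.799 * 150 = 719.85
Age contribution = 5.677 * 32 = 181.664
BMR = 88.362 + 781.0451 + 719.85 - 181.664
= 1407.59 kcal/day

1407.59 kcal/day


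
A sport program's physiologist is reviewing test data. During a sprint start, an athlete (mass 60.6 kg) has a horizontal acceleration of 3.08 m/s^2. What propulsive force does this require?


Propulsive force = mass * acceleration
= 60.6 kg * 3.08 m/s^2
= 186.65 N

186.65 N


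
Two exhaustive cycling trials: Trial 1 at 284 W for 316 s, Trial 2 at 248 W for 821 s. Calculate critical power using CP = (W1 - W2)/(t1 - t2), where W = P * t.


W1 = 284 * 316 = 89744 J
W2 = 248 * 821 = 203608 J
CP = (89744 - 203608) / (316 - 821)
= -113864 / -505
= 225.47 W

225.47 W


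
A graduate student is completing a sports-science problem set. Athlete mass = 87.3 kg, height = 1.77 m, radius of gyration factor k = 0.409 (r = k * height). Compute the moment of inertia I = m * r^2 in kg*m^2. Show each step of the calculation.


r = k * height = 0.409 * 1.77 = 0.72393 m
r^2 = 0.72393^2 = 0.524075
I = 87.3 * 0.524075 = 45.752 kg*m^2

45.752 kg*m^2


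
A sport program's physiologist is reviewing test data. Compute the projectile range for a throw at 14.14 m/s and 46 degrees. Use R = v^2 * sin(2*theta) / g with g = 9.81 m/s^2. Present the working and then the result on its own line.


Two times the angle = 92 degrees
sin(92) = 0.999391
R = 199.9396 * 0.999391 / 9.81 = 20.369 m

20.369 m


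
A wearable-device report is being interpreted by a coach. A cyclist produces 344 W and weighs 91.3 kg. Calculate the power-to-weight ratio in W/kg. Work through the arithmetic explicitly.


P/W = power / mass
= 344 / 91.3
= 3.768 W/kg

3.768 W/kg


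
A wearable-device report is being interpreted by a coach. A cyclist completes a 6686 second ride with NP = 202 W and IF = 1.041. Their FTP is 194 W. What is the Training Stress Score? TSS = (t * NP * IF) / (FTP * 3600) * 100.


t * NP * IF = 6686 * 202 * 1.041 = 1405945.452
FTP * 3600 = 698400
TSS = (1405945.452 / 698400) * 100 = 201.31

201.31 TSS


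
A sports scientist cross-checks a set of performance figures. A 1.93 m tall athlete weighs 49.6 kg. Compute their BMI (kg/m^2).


height^2 = 3.7249 m^2
BMI = 49.6 / 3.7249 = 13.32 kg/m^2

13.32 kg/m^2


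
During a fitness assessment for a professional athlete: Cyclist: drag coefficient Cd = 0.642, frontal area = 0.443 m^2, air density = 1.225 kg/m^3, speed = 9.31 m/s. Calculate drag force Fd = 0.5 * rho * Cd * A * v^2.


v^2 = 9.31^2 = 86.6761
Fd = 0.5 * 1.225 * 0.642 * 0.443 * 86.6761
= 15.099 N

15.099 N


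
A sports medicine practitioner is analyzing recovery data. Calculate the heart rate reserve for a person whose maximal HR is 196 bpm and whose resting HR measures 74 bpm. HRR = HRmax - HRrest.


HRmax = 196 bpm
HRrest = 74 bpm
HRR = 196 - 74 = 122 bpm

122 bpm


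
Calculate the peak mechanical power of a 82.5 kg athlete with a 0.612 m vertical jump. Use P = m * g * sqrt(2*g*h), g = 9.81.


First, sqrt(2gh) = sqrt(2 * 9.81 * 0.612)
= sqrt(12.00744) = 3.465175 m/s
Power = 82.5 * 9.81 * 3.465175 = 2804.45 W

2804.45 W


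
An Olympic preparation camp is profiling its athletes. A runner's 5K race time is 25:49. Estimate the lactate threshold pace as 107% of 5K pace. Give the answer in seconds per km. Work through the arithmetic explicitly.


Total race time = 25*60 + 49 = 1549 seconds
5K pace = 1549 / 5 = 309.8 sec/km
LT pace = 309.8 * 1.07 = 331.49 sec/km

331.49 s/km


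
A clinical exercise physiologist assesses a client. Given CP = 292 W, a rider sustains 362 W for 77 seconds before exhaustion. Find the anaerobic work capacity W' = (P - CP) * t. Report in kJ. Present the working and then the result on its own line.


Excess power = 362 - 292 = 70 W
Work above CP = 70 * 77 = 5390 J
W' = 5.39 kJ

5.39 kJ
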